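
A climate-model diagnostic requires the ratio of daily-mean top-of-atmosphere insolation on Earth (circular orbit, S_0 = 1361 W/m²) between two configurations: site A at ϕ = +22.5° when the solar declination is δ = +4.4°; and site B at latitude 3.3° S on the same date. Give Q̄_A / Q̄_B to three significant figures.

— Configuration A (ϕ=+22.5°):
cos h₀ = −tan(+22.5°) tan(+4.400°) = -0.0319, h₀ = 1.6027 rad.
Bracket: h₀ sin ϕ sin δ + cos ϕ cos δ sin h₀ = 1.6027×0.38268×0.07672 + 0.92388×0.99705×0.99949 = 0.047054 + 0.920685 = 0.967739.
Q̄ = (S_0/π) × [bracket] = (1361/π) × 0.967739 = 419.24 W/m².
— Configuration B (ϕ=-3.3°):
cos h₀ = −tan(-3.3°) tan(+4.400°) = 0.0044, h₀ = 1.5664 rad.
Bracket: h₀ sin ϕ sin δ + cos ϕ cos δ sin h₀ = 1.5664×-0.05756×0.07672 + 0.99834×0.99705×0.99999 = -0.006917 + 0.995385 = 0.988468.
Q̄ = (S_0/π) × [bracket] = (1361/π) × 0.988468 = 428.22 W/m².
Ratio Q̄_A / Q̄_B = 419.24 / 428.22 = 0.9790.

Q̄_A / Q̄_B ≈ 0.979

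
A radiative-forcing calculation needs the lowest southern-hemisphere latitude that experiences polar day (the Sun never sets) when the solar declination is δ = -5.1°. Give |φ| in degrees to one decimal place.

|φ| = 84.9°

Polar day requires cos H₀ = −tan φ tan δ ≤ −1, i.e. tan φ tan δ ≥ 1.
The boundary is |tan φ| · |tan δ| = 1, so |φ| = 90° − |δ| = 90° − 5.1° = 84.9° in the southern hemisphere.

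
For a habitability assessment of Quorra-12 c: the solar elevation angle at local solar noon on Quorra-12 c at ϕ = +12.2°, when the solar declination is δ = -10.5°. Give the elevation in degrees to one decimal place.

67.3°

At local noon the hour angle is zero, so the zenith angle equals |ϕ − δ| = |+12.2° − (-10.500°)| = 22.700°.
Elevation = 90° − 22.700° = 67.3°.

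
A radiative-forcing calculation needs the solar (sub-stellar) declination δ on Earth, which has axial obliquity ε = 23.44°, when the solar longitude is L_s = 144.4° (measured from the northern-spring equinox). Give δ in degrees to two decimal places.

sin δ = sin ε · sin L_s = sin 23.44° × sin 144.4° = 0.231562.
δ = arcsin(0.231562) = +13.39°.

δ = +13.39°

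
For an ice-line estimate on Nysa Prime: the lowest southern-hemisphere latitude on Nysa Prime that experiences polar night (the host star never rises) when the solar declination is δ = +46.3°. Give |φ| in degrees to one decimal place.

|φ| = 43.7°

Polar night requires cos H₀ = −tan φ tan δ ≥ 1, i.e. tan φ tan δ ≤ −1.
The boundary is |tan φ| · |tan δ| = 1, so |φ| = 90° − |δ| = 90° − 46.3° = 43.7° in the southern hemisphere.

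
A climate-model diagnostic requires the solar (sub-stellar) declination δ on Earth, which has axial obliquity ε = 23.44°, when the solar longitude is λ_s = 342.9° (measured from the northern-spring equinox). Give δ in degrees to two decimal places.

δ = -6.72°

sin δ = sin ε · sin λ_s = sin 23.44° × sin 342.9° = -0.116966.
δ = arcsin(-0.116966) = -6.72°.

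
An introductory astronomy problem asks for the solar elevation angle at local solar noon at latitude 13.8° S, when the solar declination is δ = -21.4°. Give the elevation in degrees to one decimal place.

At local noon the hour angle is zero, so the zenith angle equals |ϕ − δ| = |-13.8° − (-21.400°)| = 7.600°.
Elevation = 90° − 7.600° = 82.4°.

82.4°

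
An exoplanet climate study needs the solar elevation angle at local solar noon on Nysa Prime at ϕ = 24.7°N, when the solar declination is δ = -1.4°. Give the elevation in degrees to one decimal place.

63.9°

At local noon the hour angle is zero, so the zenith angle equals |ϕ − δ| = |+24.7° − (-1.400°)| = 26.100°.
Elevation = 90° − 26.100° = 63.9°.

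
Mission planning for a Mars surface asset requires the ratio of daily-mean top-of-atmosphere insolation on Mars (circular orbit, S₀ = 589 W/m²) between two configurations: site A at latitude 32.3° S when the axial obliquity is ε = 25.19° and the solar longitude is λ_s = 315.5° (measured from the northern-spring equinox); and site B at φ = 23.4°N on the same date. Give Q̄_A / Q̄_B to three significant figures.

Q̄_A / Q̄_B ≈ 1.54

— Configuration A (φ=-32.3°):
Solar declination: sin δ = sin ε · sin λ_s = sin 25.19° × sin 315.5° = -0.29832, so δ = -17.357°.
cos H₀ = −tan(-32.3°) tan(-17.357°) = -0.1976, H₀ = 1.7697 rad.
Bracket: H₀ sin φ sin δ + cos φ cos δ sin H₀ = 1.7697×-0.53435×-0.29832 + 0.84526×0.95447×0.98029 = 0.282103 + 0.790874 = 1.072977.
Q̄ = (S₀/π) × [bracket] = (589/π) × 1.072977 = 201.17 W/m².
— Configuration B (φ=+23.4°):
cos H₀ = −tan(+23.4°) tan(-17.357°) = 0.1353, H₀ = 1.4351 rad.
Bracket: H₀ sin φ sin δ + cos φ cos δ sin H₀ = 1.4351×0.39715×-0.29832 + 0.91775×0.95447×0.99081 = -0.170027 + 0.867915 = 0.697888.
Q̄ = (S₀/π) × [bracket] = (589/π) × 0.697888 = 130.84 W/m².
Ratio Q̄_A / Q̄_B = 201.17 / 130.84 = 1.538.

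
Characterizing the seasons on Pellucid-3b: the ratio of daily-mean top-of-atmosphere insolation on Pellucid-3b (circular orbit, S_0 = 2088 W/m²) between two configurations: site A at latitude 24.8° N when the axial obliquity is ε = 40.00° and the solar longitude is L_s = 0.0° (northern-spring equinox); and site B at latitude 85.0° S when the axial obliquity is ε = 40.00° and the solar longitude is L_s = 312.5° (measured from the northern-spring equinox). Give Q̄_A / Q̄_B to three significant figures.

— Configuration A (ϕ=+24.8°):
Solar declination: sin δ = sin ε · sin L_s = sin 40.00° × sin 0.0° = 0.00000, so δ = +0.000°.
cos h₀ = −tan(+24.8°) tan(+0.000°) = -0.0000, h₀ = 1.5708 rad.
Bracket: h₀ sin ϕ sin δ + cos ϕ cos δ sin h₀ = 1.5708×0.41945×0.00000 + 0.90778×1.00000×1.00000 = 0.000000 + 0.907780 = 0.907780.
Q̄ = (S_0/π) × [bracket] = (2088/π) × 0.907780 = 603.34 W/m².
— Configuration B (ϕ=-85.0°):
Solar declination: sin δ = sin ε · sin L_s = sin 40.00° × sin 312.5° = -0.47391, so δ = -28.289°.
cos h₀ = −tan(-85.0°) tan(-28.289°) = -6.1515 ≤ −1 ⇒ polar day, h₀ = π.
Bracket: h₀ sin ϕ sin δ + cos ϕ cos δ sin h₀ = 3.1416×-0.99619×-0.47391 + 0.08716×0.88057×0.00000 = 1.483163 + 0.000000 = 1.483163.
Q̄ = (S_0/π) × [bracket] = (2088/π) × 1.483163 = 985.76 W/m².
Ratio Q̄_A / Q̄_B = 603.34 / 985.76 = 0.6121.

Q̄_A / Q̄_B ≈ 0.612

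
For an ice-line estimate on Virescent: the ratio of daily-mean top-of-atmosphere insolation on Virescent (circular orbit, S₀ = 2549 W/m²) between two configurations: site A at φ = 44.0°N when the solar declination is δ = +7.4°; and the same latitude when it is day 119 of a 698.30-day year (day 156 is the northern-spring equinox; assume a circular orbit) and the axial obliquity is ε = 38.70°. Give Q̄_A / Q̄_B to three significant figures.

Q̄_A / Q̄_B ≈ 1.73

— Configuration A (φ=+44.0°):
cos H₀ = −tan(+44.0°) tan(+7.400°) = -0.1254, H₀ = 1.6965 rad.
Bracket: H₀ sin φ sin δ + cos φ cos δ sin H₀ = 1.6965×0.69466×0.12880 + 0.71934×0.99167×0.99210 = 0.151790 + 0.707712 = 0.859502.
Q̄ = (S₀/π) × [bracket] = (2549/π) × 0.859502 = 697.38 W/m².
— Configuration B (φ=+44.0°):
Solar longitude: λ_s = 360° × (119 − 156)/698.30 = -19.075°, i.e. -19.075° + 360° = 340.925°.
sin δ = sin 38.70° × sin 340.925° = -0.20433, so δ = -11.790°.
cos H₀ = −tan(+44.0°) tan(-11.790°) = 0.2016, H₀ = 1.3678 rad.
Bracket: H₀ sin φ sin δ + cos φ cos δ sin H₀ = 1.3678×0.69466×-0.20433 + 0.71934×0.97890×0.97947 = -0.194145 + 0.689705 = 0.495560.
Q̄ = (S₀/π) × [bracket] = (2549/π) × 0.495560 = 402.08 W/m².
Ratio Q̄_A / Q̄_B = 697.38 / 402.08 = 1.734.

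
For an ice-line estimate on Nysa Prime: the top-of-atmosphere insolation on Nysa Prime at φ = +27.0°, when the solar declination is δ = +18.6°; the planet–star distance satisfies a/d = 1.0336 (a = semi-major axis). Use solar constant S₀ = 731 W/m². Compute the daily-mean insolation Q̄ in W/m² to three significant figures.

Q̄ ≈ 270 W/m²

cos H₀ = −tan(+27.0°) tan(+18.600°) = -0.1715, H₀ = 1.7431 rad.
Bracket: H₀ sin φ sin δ + cos φ cos δ sin H₀ = 1.7431×0.45399×0.31896 + 0.89101×0.94777×0.98519 = 0.252409 + 0.831966 = 1.084375.
Inverse-square distance factor (a/d)² = 1.0336² = 1.068329.
Q̄ = (S₀/π) × 1.068329 × [bracket] = (731/π) × 1.068329 × 1.084375 = 269.6 W/m².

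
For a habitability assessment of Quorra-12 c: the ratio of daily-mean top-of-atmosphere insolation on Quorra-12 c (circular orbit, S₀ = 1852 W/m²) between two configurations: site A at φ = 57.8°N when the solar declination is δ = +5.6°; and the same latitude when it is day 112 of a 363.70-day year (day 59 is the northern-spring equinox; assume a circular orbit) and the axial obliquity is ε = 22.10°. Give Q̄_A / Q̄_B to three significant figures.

Q̄_A / Q̄_B ≈ 0.688

— Configuration A (φ=+57.8°):
cos H₀ = −tan(+57.8°) tan(+5.600°) = -0.1557, H₀ = 1.7271 rad.
Bracket: H₀ sin φ sin δ + cos φ cos δ sin H₀ = 1.7271×0.84619×0.09758 + 0.53288×0.99523×0.98780 = 0.142609 + 0.523868 = 0.666477.
Q̄ = (S₀/π) × [bracket] = (1852/π) × 0.666477 = 392.89 W/m².
— Configuration B (φ=+57.8°):
Solar longitude: λ_s = 360° × (112 − 59)/363.70 = 52.461°.
sin δ = sin 22.10° × sin 52.461° = 0.29832, so δ = +17.357°.
cos H₀ = −tan(+57.8°) tan(+17.357°) = -0.4963, H₀ = 2.0902 rad.
Bracket: H₀ sin φ sin δ + cos φ cos δ sin H₀ = 2.0902×0.84619×0.29832 + 0.53288×0.95447×0.86814 = 0.527640 + 0.441552 = 0.969192.
Q̄ = (S₀/π) × [bracket] = (1852/π) × 0.969192 = 571.35 W/m².
Ratio Q̄_A / Q̄_B = 392.89 / 571.35 = 0.6877.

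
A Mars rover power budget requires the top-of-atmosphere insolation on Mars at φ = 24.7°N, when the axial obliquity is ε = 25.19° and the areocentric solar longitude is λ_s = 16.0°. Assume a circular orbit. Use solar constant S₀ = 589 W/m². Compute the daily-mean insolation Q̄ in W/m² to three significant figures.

sin δ = sin 25.19° × sin 16.0° = 0.11732, so δ = +6.737°.
cos H₀ = −tan(+24.7°) tan(+6.737°) = -0.0543, H₀ = 1.6252 rad.
Bracket: H₀ sin φ sin δ + cos φ cos δ sin H₀ = 1.6252×0.41787×0.11732 + 0.90851×0.99309×0.99852 = 0.079675 + 0.900897 = 0.980572.
Q̄ = (S₀/π) × [bracket] = (589/π) × 0.980572 = 183.8 W/m².

Q̄ ≈ 184 W/m²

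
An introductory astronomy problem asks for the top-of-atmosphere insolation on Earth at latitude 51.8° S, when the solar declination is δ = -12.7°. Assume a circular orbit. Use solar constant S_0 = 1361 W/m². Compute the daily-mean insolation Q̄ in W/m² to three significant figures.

cos h₀ = −tan(-51.8°) tan(-12.700°) = -0.2864, h₀ = 1.8612 rad.
Bracket: h₀ sin ϕ sin δ + cos ϕ cos δ sin h₀ = 1.8612×-0.78586×-0.21985 + 0.61841×0.97553×0.95812 = 0.321562 + 0.578012 = 0.899574.
Q̄ = (S_0/π) × [bracket] = (1361/π) × 0.899574 = 389.7 W/m².

Q̄ ≈ 390 W/m²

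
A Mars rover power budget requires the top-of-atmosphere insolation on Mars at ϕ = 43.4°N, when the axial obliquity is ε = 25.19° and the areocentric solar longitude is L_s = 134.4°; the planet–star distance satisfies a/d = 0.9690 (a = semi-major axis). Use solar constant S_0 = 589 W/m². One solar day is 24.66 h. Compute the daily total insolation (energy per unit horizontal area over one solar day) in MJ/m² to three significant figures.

16.4 MJ/m²

sin δ = sin 25.19° × sin 134.4° = 0.30409, so δ = +17.704°.
cos h₀ = −tan(+43.4°) tan(+17.704°) = -0.3019, h₀ = 1.8774 rad.
Bracket: h₀ sin ϕ sin δ + cos ϕ cos δ sin h₀ = 1.8774×0.68709×0.30409 + 0.72657×0.95264×0.95335 = 0.392259 + 0.659870 = 1.052129.
Inverse-square distance factor (a/d)² = 0.9690² = 0.938961.
Q̄ = (S_0/π) × 0.938961 × [bracket] = (589/π) × 0.938961 × 1.052129 = 185.22 W/m².
Daily total = Q̄ × 24.66 h × 3600 s/h = 185.22 × 24.66 × 3600 / 10⁶ = 16.44 MJ/m².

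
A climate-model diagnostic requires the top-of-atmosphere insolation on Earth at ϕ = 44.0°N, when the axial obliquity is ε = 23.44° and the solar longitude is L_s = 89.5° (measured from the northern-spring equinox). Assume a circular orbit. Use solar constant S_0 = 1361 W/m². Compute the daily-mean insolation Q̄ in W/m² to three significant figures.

Solar declination: sin δ = sin ε · sin L_s = sin 23.44° × sin 89.5° = 0.39777, so δ = +23.439°.
cos h₀ = −tan(+44.0°) tan(+23.439°) = -0.4187, h₀ = 2.0028 rad.
Bracket: h₀ sin ϕ sin δ + cos ϕ cos δ sin h₀ = 2.0028×0.69466×0.39777 + 0.71934×0.91748×0.90814 = 0.553403 + 0.599354 = 1.152757.
Q̄ = (S_0/π) × [bracket] = (1361/π) × 1.152757 = 499.4 W/m².

Q̄ ≈ 499 W/m²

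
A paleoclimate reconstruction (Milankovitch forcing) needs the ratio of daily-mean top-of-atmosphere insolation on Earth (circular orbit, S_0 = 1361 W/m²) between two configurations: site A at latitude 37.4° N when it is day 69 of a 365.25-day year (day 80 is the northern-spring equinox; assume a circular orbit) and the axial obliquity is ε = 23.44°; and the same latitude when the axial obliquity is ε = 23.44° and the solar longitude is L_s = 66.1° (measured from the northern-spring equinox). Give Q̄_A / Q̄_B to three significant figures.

Q̄_A / Q̄_B ≈ 0.645

— Configuration A (ϕ=+37.4°):
Solar longitude: L_s = 360° × (69 − 80)/365.25 = -10.842°, i.e. -10.842° + 360° = 349.158°.
sin δ = sin 23.44° × sin 349.158° = -0.07482, so δ = -4.291°.
cos h₀ = −tan(+37.4°) tan(-4.291°) = 0.0574, h₀ = 1.5134 rad.
Bracket: h₀ sin ϕ sin δ + cos ϕ cos δ sin h₀ = 1.5134×0.60738×-0.07482 + 0.79441×0.99720×0.99835 = -0.068775 + 0.790879 = 0.722104.
Q̄ = (S_0/π) × [bracket] = (1361/π) × 0.722104 = 312.83 W/m².
— Configuration B (ϕ=+37.4°):
Solar declination: sin δ = sin ε · sin L_s = sin 23.44° × sin 66.1° = 0.36368, so δ = +21.326°.
cos h₀ = −tan(+37.4°) tan(+21.326°) = -0.2985, h₀ = 1.8739 rad.
Bracket: h₀ sin ϕ sin δ + cos ϕ cos δ sin h₀ = 1.8739×0.60738×0.36368 + 0.79441×0.93152×0.95441 = 0.413929 + 0.706272 = 1.120201.
Q̄ = (S_0/π) × [bracket] = (1361/π) × 1.120201 = 485.29 W/m².
Ratio Q̄_A / Q̄_B = 312.83 / 485.29 = 0.6446.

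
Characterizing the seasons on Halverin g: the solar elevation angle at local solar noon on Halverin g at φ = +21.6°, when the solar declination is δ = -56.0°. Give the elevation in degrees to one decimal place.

12.4°

At local noon the hour angle is zero, so the zenith angle equals |φ − δ| = |+21.6° − (-56.000°)| = 77.600°.
Elevation = 90° − 77.600° = 12.4°.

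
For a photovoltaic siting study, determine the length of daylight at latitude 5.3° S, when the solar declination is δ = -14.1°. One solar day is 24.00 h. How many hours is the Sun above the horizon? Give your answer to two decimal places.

12.18 h

cos H₀ = −tan φ · tan δ = −tan(-5.3°) × tan(-14.100°) = -0.0233, so H₀ = 1.5941 rad = 91.34°.
Daylight = 2H₀/(2π) × 24.00 h = (1.5941/π) × 24.00 = 12.18 h.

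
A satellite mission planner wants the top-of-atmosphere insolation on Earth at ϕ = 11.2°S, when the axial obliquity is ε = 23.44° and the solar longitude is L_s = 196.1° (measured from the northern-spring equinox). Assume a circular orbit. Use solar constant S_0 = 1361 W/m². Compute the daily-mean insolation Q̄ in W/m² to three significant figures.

Q̄ ≈ 437 W/m²

Solar declination: sin δ = sin ε · sin L_s = sin 23.44° × sin 196.1° = -0.11031, so δ = -6.333°.
cos h₀ = −tan(-11.2°) tan(-6.333°) = -0.0220, h₀ = 1.5928 rad.
Bracket: h₀ sin ϕ sin δ + cos ϕ cos δ sin h₀ = 1.5928×-0.19423×-0.11031 + 0.98096×0.99390×0.99976 = 0.034127 + 0.974742 = 1.008869.
Q̄ = (S_0/π) × [bracket] = (1361/π) × 1.008869 = 437.1 W/m².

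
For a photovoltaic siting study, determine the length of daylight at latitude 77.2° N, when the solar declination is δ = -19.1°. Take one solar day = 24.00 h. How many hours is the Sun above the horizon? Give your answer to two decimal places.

0.00 h

cos H₀ = −tan φ · tan δ = 1.5242 ≥ 1, so the Sun never rises (polar night) and H₀ = 0.
Daylight = 2H₀/(2π) × 24.00 h = (0.0000/π) × 24.00 = 0.00 h.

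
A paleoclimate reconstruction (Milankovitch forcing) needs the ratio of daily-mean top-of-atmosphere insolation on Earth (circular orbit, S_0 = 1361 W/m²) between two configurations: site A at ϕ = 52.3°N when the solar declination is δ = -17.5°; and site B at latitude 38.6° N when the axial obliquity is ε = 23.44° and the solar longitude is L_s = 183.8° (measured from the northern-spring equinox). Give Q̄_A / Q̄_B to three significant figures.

Q̄_A / Q̄_B ≈ 0.342

— Configuration A (ϕ=+52.3°):
cos h₀ = −tan(+52.3°) tan(-17.500°) = 0.4079, h₀ = 1.1506 rad.
Bracket: h₀ sin ϕ sin δ + cos ϕ cos δ sin h₀ = 1.1506×0.79122×-0.30071 + 0.61153×0.95372×0.91300 = -0.273760 + 0.532488 = 0.258728.
Q̄ = (S_0/π) × [bracket] = (1361/π) × 0.258728 = 112.09 W/m².
— Configuration B (ϕ=+38.6°):
Solar declination: sin δ = sin ε · sin L_s = sin 23.44° × sin 183.8° = -0.02636, so δ = -1.511°.
cos h₀ = −tan(+38.6°) tan(-1.511°) = 0.0211, h₀ = 1.5497 rad.
Bracket: h₀ sin ϕ sin δ + cos ϕ cos δ sin h₀ = 1.5497×0.62388×-0.02636 + 0.78152×0.99965×0.99978 = -0.025486 + 0.781075 = 0.755589.
Q̄ = (S_0/π) × [bracket] = (1361/π) × 0.755589 = 327.34 W/m².
Ratio Q̄_A / Q̄_B = 112.09 / 327.34 = 0.3424.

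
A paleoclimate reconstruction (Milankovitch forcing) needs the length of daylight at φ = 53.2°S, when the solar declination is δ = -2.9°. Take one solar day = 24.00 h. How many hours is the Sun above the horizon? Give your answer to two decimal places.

cos H₀ = −tan φ · tan δ = −tan(-53.2°) × tan(-2.900°) = -0.0677, so H₀ = 1.6386 rad = 93.88°.
Daylight = 2H₀/(2π) × 24.00 h = (1.6386/π) × 24.00 = 12.52 h.

12.52 h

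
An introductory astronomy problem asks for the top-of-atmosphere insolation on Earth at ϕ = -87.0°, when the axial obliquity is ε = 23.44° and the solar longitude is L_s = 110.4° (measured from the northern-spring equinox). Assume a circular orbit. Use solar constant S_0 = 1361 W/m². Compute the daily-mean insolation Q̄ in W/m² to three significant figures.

Solar declination: sin δ = sin ε · sin L_s = sin 23.44° × sin 110.4° = 0.37284, so δ = +21.891°.
cos h₀ = −tan(-87.0°) tan(+21.891°) = 7.6670 ≥ 1 ⇒ polar night, h₀ = 0 and Q̄ = 0.

Q̄ ≈ 0.00 W/m²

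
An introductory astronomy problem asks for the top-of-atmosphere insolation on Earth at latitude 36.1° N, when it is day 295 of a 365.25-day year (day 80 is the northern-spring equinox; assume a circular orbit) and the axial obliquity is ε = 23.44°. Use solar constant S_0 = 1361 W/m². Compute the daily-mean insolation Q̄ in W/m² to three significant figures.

Q̄ ≈ 262 W/m²

Solar longitude: L_s = 360° × (295 − 80)/365.25 = 211.910°.
sin δ = sin 23.44° × sin 211.910° = -0.21026, so δ = -12.138°.
cos h₀ = −tan(+36.1°) tan(-12.138°) = 0.1568, h₀ = 1.4133 rad.
Bracket: h₀ sin ϕ sin δ + cos ϕ cos δ sin h₀ = 1.4133×0.58920×-0.21026 + 0.80799×0.97764×0.98763 = -0.175087 + 0.780152 = 0.605065.
Q̄ = (S_0/π) × [bracket] = (1361/π) × 0.605065 = 262.1 W/m².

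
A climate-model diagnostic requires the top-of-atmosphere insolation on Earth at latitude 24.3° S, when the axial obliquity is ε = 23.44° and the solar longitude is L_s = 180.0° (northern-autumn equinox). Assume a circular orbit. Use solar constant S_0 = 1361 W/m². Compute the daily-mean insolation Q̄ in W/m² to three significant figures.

Q̄ ≈ 395 W/m²

Solar declination: sin δ = sin ε · sin L_s = sin 23.44° × sin 180.0° = 0.00000, so δ = +0.000°.
cos h₀ = −tan(-24.3°) tan(+0.000°) = 0.0000, h₀ = 1.5708 rad.
Bracket: h₀ sin ϕ sin δ + cos ϕ cos δ sin h₀ = 1.5708×-0.41151×0.00000 + 0.91140×1.00000×1.00000 = -0.000000 + 0.911400 = 0.911400.
Q̄ = (S_0/π) × [bracket] = (1361/π) × 0.911400 = 394.8 W/m².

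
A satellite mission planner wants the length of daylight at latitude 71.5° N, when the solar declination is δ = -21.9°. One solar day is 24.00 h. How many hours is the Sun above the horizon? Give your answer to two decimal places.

cos H₀ = −tan φ · tan δ = 1.2014 ≥ 1, so the Sun never rises (polar night) and H₀ = 0.
Daylight = 2H₀/(2π) × 24.00 h = (0.0000/π) × 24.00 = 0.00 h.

0.00 h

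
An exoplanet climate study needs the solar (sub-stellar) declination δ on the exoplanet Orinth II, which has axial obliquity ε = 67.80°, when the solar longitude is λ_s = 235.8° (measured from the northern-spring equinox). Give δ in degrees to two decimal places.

sin δ = sin ε · sin λ_s = sin 67.80° × sin 235.8° = -0.765770.
δ = arcsin(-0.765770) = -49.98°.

δ = -49.98°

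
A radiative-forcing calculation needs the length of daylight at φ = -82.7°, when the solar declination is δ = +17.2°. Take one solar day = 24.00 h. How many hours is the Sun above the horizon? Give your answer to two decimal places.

0.00 h

cos H₀ = −tan φ · tan δ = 2.4164 ≥ 1, so the Sun never rises (polar night) and H₀ = 0.
Daylight = 2H₀/(2π) × 24.00 h = (0.0000/π) × 24.00 = 0.00 h.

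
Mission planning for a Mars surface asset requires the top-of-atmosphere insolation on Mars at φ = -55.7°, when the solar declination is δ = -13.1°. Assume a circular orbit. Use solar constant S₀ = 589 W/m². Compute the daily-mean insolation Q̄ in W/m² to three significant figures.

Q̄ ≈ 164 W/m²

cos H₀ = −tan(-55.7°) tan(-13.100°) = -0.3411, H₀ = 1.9189 rad.
Bracket: H₀ sin φ sin δ + cos φ cos δ sin H₀ = 1.9189×-0.82610×-0.22665 + 0.56353×0.97398×0.94001 = 0.359286 + 0.515940 = 0.875226.
Q̄ = (S₀/π) × [bracket] = (589/π) × 0.875226 = 164.1 W/m².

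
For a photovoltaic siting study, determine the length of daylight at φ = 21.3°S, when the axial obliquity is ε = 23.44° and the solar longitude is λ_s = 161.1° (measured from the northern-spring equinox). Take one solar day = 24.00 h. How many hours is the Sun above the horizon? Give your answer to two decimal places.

11.61 h

Solar declination: sin δ = sin ε · sin λ_s = sin 23.44° × sin 161.1° = 0.12885, so δ = +7.403°.
cos H₀ = −tan φ · tan δ = −tan(-21.3°) × tan(+7.403°) = 0.0507, so H₀ = 1.5201 rad = 87.10°.
Daylight = 2H₀/(2π) × 24.00 h = (1.5201/π) × 24.00 = 11.61 h.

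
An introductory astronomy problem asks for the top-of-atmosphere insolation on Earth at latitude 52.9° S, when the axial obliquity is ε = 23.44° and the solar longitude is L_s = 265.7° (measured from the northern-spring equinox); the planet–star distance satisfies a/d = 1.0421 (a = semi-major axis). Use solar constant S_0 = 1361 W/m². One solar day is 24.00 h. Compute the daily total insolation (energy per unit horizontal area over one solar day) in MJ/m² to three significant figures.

46.5 MJ/m²

Solar declination: sin δ = sin ε · sin L_s = sin 23.44° × sin 265.7° = -0.39667, so δ = -23.370°.
cos h₀ = −tan(-52.9°) tan(-23.370°) = -0.5714, h₀ = 2.1790 rad.
Bracket: h₀ sin ϕ sin δ + cos ϕ cos δ sin h₀ = 2.1790×-0.79758×-0.39667 + 0.60321×0.91796×0.82070 = 0.689383 + 0.454440 = 1.143823.
Inverse-square distance factor (a/d)² = 1.0421² = 1.085972.
Q̄ = (S_0/π) × 1.085972 × [bracket] = (1361/π) × 1.085972 × 1.143823 = 538.13 W/m².
Daily total = Q̄ × 24.00 h × 3600 s/h = 538.13 × 24.00 × 3600 / 10⁶ = 46.49 MJ/m².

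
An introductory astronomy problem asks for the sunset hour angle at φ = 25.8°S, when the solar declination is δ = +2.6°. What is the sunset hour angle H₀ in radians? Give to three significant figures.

H₀ = 1.55 rad

cos H₀ = −tan φ · tan δ = −tan(-25.8°) × tan(+2.600°) = 0.0220, so H₀ = 1.5488 rad = 88.74°.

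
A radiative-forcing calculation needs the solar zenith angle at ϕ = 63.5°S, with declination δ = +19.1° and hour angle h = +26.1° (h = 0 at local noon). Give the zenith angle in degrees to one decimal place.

θ_z = 85.1°

cos θ_z = sin ϕ sin δ + cos ϕ cos δ cos h = -0.292839 + 0.378639 = 0.085800.
θ_z = arccos(0.085800) = 85.1°.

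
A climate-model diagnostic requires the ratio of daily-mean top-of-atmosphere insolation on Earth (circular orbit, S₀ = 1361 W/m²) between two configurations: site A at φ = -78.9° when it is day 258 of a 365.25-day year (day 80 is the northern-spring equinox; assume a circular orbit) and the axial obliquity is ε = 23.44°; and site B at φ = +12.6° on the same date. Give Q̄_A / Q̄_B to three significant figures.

— Configuration A (φ=-78.9°):
Solar longitude: λ_s = 360° × (258 − 80)/365.25 = 175.441°.
sin δ = sin 23.44° × sin 175.441° = 0.03162, so δ = +1.812°.
cos H₀ = −tan(-78.9°) tan(+1.812°) = 0.1612, H₀ = 1.4089 rad.
Bracket: H₀ sin φ sin δ + cos φ cos δ sin H₀ = 1.4089×-0.98129×0.03162 + 0.19252×0.99950×0.98692 = -0.043716 + 0.189907 = 0.146191.
Q̄ = (S₀/π) × [bracket] = (1361/π) × 0.146191 = 63.333 W/m².
— Configuration B (φ=+12.6°):
cos H₀ = −tan(+12.6°) tan(+1.812°) = -0.0071, H₀ = 1.5779 rad.
Bracket: H₀ sin φ sin δ + cos φ cos δ sin H₀ = 1.5779×0.21814×0.03162 + 0.97592×0.99950×0.99998 = 0.010884 + 0.975413 = 0.986297.
Q̄ = (S₀/π) × [bracket] = (1361/π) × 0.986297 = 427.28 W/m².
Ratio Q̄_A / Q̄_B = 63.333 / 427.28 = 0.1482.

Q̄_A / Q̄_B ≈ 0.148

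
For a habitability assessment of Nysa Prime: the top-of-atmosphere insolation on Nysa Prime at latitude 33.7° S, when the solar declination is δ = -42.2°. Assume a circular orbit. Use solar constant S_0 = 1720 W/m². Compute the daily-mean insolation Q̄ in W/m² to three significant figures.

cos h₀ = −tan(-33.7°) tan(-42.200°) = -0.6047, h₀ = 2.2202 rad.
Bracket: h₀ sin ϕ sin δ + cos ϕ cos δ sin h₀ = 2.2202×-0.55484×-0.67172 + 0.83195×0.74080×0.79644 = 0.827462 + 0.490853 = 1.318315.
Q̄ = (S_0/π) × [bracket] = (1720/π) × 1.318315 = 721.8 W/m².

Q̄ ≈ 722 W/m²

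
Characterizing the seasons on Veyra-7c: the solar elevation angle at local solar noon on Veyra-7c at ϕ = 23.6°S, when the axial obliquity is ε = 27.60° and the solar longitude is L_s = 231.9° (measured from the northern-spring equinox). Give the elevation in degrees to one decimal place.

87.8°

Solar declination: sin δ = sin ε · sin L_s = sin 27.60° × sin 231.9° = -0.36458, so δ = -21.382°.
At local noon the hour angle is zero, so the zenith angle equals |ϕ − δ| = |-23.6° − (-21.382°)| = 2.218°.
Elevation = 90° − 2.218° = 87.8°.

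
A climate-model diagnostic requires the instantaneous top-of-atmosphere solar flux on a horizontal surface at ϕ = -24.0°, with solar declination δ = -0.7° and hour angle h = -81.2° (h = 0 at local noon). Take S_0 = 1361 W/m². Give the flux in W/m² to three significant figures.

197 W/m²

cos θ_z = sin ϕ sin δ + cos ϕ cos δ cos h = 0.004969 + 0.139749 = 0.144718.
Flux = S_0 · cos θ_z = 1361 × 0.144718 = 197.0 W/m².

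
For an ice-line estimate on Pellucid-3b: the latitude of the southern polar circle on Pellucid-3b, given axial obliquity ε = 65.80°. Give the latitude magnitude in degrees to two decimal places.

24.20°

The polar circle is the lowest latitude that experiences at least one full rotation of continuous darkness at the northern-summer solstice; it lies at |φ| = 90° − ε = 90° − 65.80° = 24.20°.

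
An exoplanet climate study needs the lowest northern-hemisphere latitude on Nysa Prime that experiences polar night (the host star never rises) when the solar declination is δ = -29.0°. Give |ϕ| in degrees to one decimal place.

Polar night requires cos h₀ = −tan ϕ tan δ ≥ 1, i.e. tan ϕ tan δ ≤ −1.
The boundary is |tan ϕ| · |tan δ| = 1, so |ϕ| = 90° − |δ| = 90° − 29.0° = 61.0° in the northern hemisphere.

|ϕ| = 61.0°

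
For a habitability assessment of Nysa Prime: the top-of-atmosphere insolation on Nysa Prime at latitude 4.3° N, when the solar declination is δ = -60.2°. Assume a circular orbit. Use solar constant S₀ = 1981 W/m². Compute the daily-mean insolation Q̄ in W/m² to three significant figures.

cos H₀ = −tan(+4.3°) tan(-60.200°) = 0.1313, H₀ = 1.4391 rad.
Bracket: H₀ sin φ sin δ + cos φ cos δ sin H₀ = 1.4391×0.07498×-0.86777 + 0.99719×0.49697×0.99134 = -0.093636 + 0.491282 = 0.397646.
Q̄ = (S₀/π) × [bracket] = (1981/π) × 0.397646 = 250.7 W/m².

Q̄ ≈ 251 W/m²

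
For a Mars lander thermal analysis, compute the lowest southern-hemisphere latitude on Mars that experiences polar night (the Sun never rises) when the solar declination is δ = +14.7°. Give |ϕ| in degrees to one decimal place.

Polar night requires cos h₀ = −tan ϕ tan δ ≥ 1, i.e. tan ϕ tan δ ≤ −1.
The boundary is |tan ϕ| · |tan δ| = 1, so |ϕ| = 90° − |δ| = 90° − 14.7° = 75.3° in the southern hemisphere.

|ϕ| = 75.3°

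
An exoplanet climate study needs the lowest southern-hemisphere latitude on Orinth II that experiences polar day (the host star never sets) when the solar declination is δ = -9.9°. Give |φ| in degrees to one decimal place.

|φ| = 80.1°

Polar day requires cos H₀ = −tan φ tan δ ≤ −1, i.e. tan φ tan δ ≥ 1.
The boundary is |tan φ| · |tan δ| = 1, so |φ| = 90° − |δ| = 90° − 9.9° = 80.1° in the southern hemisphere.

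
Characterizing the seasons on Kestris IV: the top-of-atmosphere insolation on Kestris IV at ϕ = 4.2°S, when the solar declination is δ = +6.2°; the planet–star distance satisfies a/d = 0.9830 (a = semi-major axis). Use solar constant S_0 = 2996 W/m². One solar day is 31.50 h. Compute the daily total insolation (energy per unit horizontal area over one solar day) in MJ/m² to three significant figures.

102 MJ/m²

cos h₀ = −tan(-4.2°) tan(+6.200°) = 0.0080, h₀ = 1.5628 rad.
Bracket: h₀ sin ϕ sin δ + cos ϕ cos δ sin h₀ = 1.5628×-0.07324×0.10800 + 0.99731×0.99415×0.99997 = -0.012362 + 0.991446 = 0.979084.
Inverse-square distance factor (a/d)² = 0.9830² = 0.966289.
Q̄ = (S_0/π) × 0.966289 × [bracket] = (2996/π) × 0.966289 × 0.979084 = 902.23 W/m².
Daily total = Q̄ × 31.50 h × 3600 s/h = 902.23 × 31.50 × 3600 / 10⁶ = 102.3 MJ/m².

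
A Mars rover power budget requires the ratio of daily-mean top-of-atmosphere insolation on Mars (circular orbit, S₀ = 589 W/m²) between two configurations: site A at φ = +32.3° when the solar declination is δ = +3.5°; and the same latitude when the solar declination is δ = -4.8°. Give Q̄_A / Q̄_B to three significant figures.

Q̄_A / Q̄_B ≈ 1.16

— Configuration A (φ=+32.3°):
cos H₀ = −tan(+32.3°) tan(+3.500°) = -0.0387, H₀ = 1.6095 rad.
Bracket: H₀ sin φ sin δ + cos φ cos δ sin H₀ = 1.6095×0.53435×0.06105 + 0.84526×0.99813×0.99925 = 0.052505 + 0.843047 = 0.895552.
Q̄ = (S₀/π) × [bracket] = (589/π) × 0.895552 = 167.90 W/m².
— Configuration B (φ=+32.3°):
cos H₀ = −tan(+32.3°) tan(-4.800°) = 0.0531, H₀ = 1.5177 rad.
Bracket: H₀ sin φ sin δ + cos φ cos δ sin H₀ = 1.5177×0.53435×-0.08368 + 0.84526×0.99649×0.99859 = -0.067863 + 0.841106 = 0.773243.
Q̄ = (S₀/π) × [bracket] = (589/π) × 0.773243 = 144.97 W/m².
Ratio Q̄_A / Q̄_B = 167.90 / 144.97 = 1.158.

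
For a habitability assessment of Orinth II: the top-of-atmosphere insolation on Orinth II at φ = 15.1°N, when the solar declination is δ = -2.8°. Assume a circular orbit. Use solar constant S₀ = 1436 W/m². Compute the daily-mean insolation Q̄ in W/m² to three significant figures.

cos H₀ = −tan(+15.1°) tan(-2.800°) = 0.0132, H₀ = 1.5576 rad.
Bracket: H₀ sin φ sin δ + cos φ cos δ sin H₀ = 1.5576×0.26050×-0.04885 + 0.96547×0.99881×0.99991 = -0.019821 + 0.964234 = 0.944413.
Q̄ = (S₀/π) × [bracket] = (1436/π) × 0.944413 = 431.7 W/m².

Q̄ ≈ 432 W/m²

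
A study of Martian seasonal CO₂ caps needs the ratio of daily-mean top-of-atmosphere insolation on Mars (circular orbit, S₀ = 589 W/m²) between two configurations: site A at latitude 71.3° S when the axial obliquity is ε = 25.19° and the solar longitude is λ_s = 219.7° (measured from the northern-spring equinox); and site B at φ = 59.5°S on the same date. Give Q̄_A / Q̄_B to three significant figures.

— Configuration A (φ=-71.3°):
Solar declination: sin δ = sin ε · sin λ_s = sin 25.19° × sin 219.7° = -0.27187, so δ = -15.776°.
cos H₀ = −tan(-71.3°) tan(-15.776°) = -0.8347, H₀ = 2.5583 rad.
Bracket: H₀ sin φ sin δ + cos φ cos δ sin H₀ = 2.5583×-0.94721×-0.27187 + 0.32061×0.96233×0.55078 = 0.658808 + 0.169934 = 0.828742.
Q̄ = (S₀/π) × [bracket] = (589/π) × 0.828742 = 155.38 W/m².
— Configuration B (φ=-59.5°):
cos H₀ = −tan(-59.5°) tan(-15.776°) = -0.4796, H₀ = 2.0710 rad.
Bracket: H₀ sin φ sin δ + cos φ cos δ sin H₀ = 2.0710×-0.86163×-0.27187 + 0.50754×0.96233×0.87748 = 0.485135 + 0.428580 = 0.913715.
Q̄ = (S₀/π) × [bracket] = (589/π) × 0.913715 = 171.31 W/m².
Ratio Q̄_A / Q̄_B = 155.38 / 171.31 = 0.9070.

Q̄_A / Q̄_B ≈ 0.907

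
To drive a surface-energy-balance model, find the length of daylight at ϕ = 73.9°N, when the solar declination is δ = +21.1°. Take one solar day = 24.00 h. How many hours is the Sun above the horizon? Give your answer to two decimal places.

24.00 h

Sunrise equation: cos h₀ = −tan ϕ · tan δ = -1.3369 ≤ −1, so the Sun never sets (polar day) and h₀ = π.
Daylight = 2h₀/(2π) × 24.00 h = (3.1416/π) × 24.00 = 24.00 h.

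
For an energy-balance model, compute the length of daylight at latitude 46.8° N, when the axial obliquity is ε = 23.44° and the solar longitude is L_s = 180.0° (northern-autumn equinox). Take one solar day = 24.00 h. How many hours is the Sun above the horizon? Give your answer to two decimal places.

12.00 h

Solar declination: sin δ = sin ε · sin L_s = sin 23.44° × sin 180.0° = 0.00000, so δ = +0.000°.
cos h₀ = −tan ϕ · tan δ = −tan(+46.8°) × tan(+0.000°) = -0.0000, so h₀ = 1.5708 rad = 90.00°.
Daylight = 2h₀/(2π) × 24.00 h = (1.5708/π) × 24.00 = 12.00 h.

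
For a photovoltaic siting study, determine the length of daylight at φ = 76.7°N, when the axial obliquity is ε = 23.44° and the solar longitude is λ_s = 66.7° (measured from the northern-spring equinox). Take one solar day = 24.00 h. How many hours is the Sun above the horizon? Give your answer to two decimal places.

24.00 h

Solar declination: sin δ = sin ε · sin λ_s = sin 23.44° × sin 66.7° = 0.36535, so δ = +21.429°.
Sunrise equation: cos H₀ = −tan φ · tan δ = -1.6603 ≤ −1, so the Sun never sets (polar day) and H₀ = π.
Daylight = 2H₀/(2π) × 24.00 h = (3.1416/π) × 24.00 = 24.00 h.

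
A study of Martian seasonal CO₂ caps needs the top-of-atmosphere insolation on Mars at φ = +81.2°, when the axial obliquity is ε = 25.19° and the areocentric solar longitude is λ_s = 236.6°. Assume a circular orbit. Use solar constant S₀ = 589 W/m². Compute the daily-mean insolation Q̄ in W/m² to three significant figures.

sin δ = sin 25.19° × sin 236.6° = -0.35533, so δ = -20.814°.
cos H₀ = −tan(+81.2°) tan(-20.814°) = 2.4555 ≥ 1 ⇒ polar night, H₀ = 0 and Q̄ = 0.

Q̄ ≈ 0.00 W/m²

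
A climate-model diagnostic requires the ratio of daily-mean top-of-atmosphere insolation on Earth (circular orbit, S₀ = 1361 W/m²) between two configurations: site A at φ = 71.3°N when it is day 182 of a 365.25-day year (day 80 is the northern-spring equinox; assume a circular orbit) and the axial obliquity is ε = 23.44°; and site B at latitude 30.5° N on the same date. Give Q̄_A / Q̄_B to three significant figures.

— Configuration A (φ=+71.3°):
Solar longitude: λ_s = 360° × (182 − 80)/365.25 = 100.534°.
sin δ = sin 23.44° × sin 100.534° = 0.39108, so δ = +23.022°.
cos H₀ = −tan(+71.3°) tan(+23.022°) = -1.2554 ≤ −1 ⇒ polar day, H₀ = π.
Bracket: H₀ sin φ sin δ + cos φ cos δ sin H₀ = 3.1416×0.94721×0.39108 + 0.32061×0.92035×0.00000 = 1.163758 + 0.000000 = 1.163758.
Q̄ = (S₀/π) × [bracket] = (1361/π) × 1.163758 = 504.16 W/m².
— Configuration B (φ=+30.5°):
cos H₀ = −tan(+30.5°) tan(+23.022°) = -0.2503, H₀ = 1.8238 rad.
Bracket: H₀ sin φ sin δ + cos φ cos δ sin H₀ = 1.8238×0.50754×0.39108 + 0.86163×0.92035×0.96817 = 0.362004 + 0.767760 = 1.129764.
Q̄ = (S₀/π) × [bracket] = (1361/π) × 1.129764 = 489.44 W/m².
Ratio Q̄_A / Q̄_B = 504.16 / 489.44 = 1.030.

Q̄_A / Q̄_B ≈ 1.03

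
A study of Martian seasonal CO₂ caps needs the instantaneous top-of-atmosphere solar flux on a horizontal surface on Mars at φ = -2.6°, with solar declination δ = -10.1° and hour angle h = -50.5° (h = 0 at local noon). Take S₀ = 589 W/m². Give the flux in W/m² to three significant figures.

cos θ_z = sin φ sin δ + cos φ cos δ cos h = 0.007955 + 0.625576 = 0.633531.
Flux = S₀ · cos θ_z = 589 × 0.633531 = 373.1 W/m².

373 W/m²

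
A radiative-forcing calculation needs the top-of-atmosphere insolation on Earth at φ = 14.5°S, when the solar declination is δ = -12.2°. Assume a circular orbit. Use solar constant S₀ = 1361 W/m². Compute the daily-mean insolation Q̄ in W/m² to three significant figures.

Q̄ ≈ 447 W/m²

cos H₀ = −tan(-14.5°) tan(-12.200°) = -0.0559, H₀ = 1.6267 rad.
Bracket: H₀ sin φ sin δ + cos φ cos δ sin H₀ = 1.6267×-0.25038×-0.21132 + 0.96815×0.97742×0.99844 = 0.086069 + 0.944813 = 1.030882.
Q̄ = (S₀/π) × [bracket] = (1361/π) × 1.030882 = 446.6 W/m².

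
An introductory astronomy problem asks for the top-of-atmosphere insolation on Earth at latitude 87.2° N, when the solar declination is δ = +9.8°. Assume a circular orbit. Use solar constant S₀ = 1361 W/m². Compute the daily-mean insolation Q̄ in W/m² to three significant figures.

Q̄ ≈ 231 W/m²

cos H₀ = −tan(+87.2°) tan(+9.800°) = -3.5317 ≤ −1 ⇒ polar day, H₀ = π.
Bracket: H₀ sin φ sin δ + cos φ cos δ sin H₀ = 3.1416×0.99881×0.17021 + 0.04885×0.98541×0.00000 = 0.534095 + 0.000000 = 0.534095.
Q̄ = (S₀/π) × [bracket] = (1361/π) × 0.534095 = 231.4 W/m².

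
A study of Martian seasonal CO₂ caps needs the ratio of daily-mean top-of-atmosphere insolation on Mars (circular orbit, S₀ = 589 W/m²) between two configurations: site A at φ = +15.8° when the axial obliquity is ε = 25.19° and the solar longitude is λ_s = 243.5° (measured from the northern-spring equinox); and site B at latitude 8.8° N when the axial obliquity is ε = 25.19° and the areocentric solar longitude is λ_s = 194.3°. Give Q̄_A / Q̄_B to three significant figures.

Q̄_A / Q̄_B ≈ 0.765

— Configuration A (φ=+15.8°):
Solar declination: sin δ = sin ε · sin λ_s = sin 25.19° × sin 243.5° = -0.38090, so δ = -22.390°.
cos H₀ = −tan(+15.8°) tan(-22.390°) = 0.1166, H₀ = 1.4540 rad.
Bracket: H₀ sin φ sin δ + cos φ cos δ sin H₀ = 1.4540×0.27228×-0.38090 + 0.96222×0.92461×0.99318 = -0.150796 + 0.883611 = 0.732815.
Q̄ = (S₀/π) × [bracket] = (589/π) × 0.732815 = 137.39 W/m².
— Configuration B (φ=+8.8°):
sin δ = sin 25.19° × sin 194.3° = -0.10513, so δ = -6.035°.
cos H₀ = −tan(+8.8°) tan(-6.035°) = 0.0164, H₀ = 1.5544 rad.
Bracket: H₀ sin φ sin δ + cos φ cos δ sin H₀ = 1.5544×0.15299×-0.10513 + 0.98823×0.99446×0.99987 = -0.025001 + 0.982627 = 0.957626.
Q̄ = (S₀/π) × [bracket] = (589/π) × 0.957626 = 179.54 W/m².
Ratio Q̄_A / Q̄_B = 137.39 / 179.54 = 0.7652.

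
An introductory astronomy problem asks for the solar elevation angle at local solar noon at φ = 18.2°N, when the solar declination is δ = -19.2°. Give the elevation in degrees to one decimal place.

At local noon the hour angle is zero, so the zenith angle equals |φ − δ| = |+18.2° − (-19.200°)| = 37.400°.
Elevation = 90° − 37.400° = 52.6°.

52.6°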